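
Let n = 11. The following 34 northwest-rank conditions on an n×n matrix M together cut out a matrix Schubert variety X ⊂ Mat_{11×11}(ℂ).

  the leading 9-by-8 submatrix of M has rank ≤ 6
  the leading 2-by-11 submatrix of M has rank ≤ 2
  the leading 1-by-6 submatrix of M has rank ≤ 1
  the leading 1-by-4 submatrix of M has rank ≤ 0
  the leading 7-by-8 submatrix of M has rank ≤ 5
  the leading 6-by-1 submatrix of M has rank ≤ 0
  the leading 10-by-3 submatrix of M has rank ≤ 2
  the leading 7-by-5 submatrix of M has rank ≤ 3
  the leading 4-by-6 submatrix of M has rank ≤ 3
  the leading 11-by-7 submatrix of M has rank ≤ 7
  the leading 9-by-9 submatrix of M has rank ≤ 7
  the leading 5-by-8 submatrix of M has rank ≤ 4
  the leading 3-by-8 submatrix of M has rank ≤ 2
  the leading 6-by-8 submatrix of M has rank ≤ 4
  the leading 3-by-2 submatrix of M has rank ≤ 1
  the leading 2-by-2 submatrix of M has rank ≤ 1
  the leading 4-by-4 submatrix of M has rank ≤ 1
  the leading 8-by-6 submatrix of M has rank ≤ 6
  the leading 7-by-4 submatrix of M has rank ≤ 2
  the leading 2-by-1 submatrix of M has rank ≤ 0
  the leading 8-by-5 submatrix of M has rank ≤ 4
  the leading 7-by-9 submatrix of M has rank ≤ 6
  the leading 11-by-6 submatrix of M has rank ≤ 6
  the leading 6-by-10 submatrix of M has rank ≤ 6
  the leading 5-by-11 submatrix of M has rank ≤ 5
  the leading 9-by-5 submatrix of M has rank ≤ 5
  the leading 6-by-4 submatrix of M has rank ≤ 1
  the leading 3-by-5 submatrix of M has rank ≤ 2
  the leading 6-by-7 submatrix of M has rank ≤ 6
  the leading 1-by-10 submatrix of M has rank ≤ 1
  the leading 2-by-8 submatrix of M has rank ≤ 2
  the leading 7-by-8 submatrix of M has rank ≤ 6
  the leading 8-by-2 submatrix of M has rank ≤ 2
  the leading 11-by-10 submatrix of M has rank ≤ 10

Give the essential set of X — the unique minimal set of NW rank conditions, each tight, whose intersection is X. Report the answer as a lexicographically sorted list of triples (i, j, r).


Recovering R(i,j) via the rank-extension bound from the 34 conditions:

  i=1: 0, 0, 0, 0, 1, 1, 1, 1, 1, 1, 1
  i=2: 0, 1, 1, 1, 2, 2, 2, 2, 2, 2, 2
  i=3: 0, 1, 1, 1, 2, 2, 2, 2, 3, 3, 3
  i=4: 0, 1, 1, 1, 2, 3, 3, 3, 4, 4, 4
  i=5: 0, 1, 1, 1, 2, 3, 4, 4, 5, 5, 5
  i=6: 0, 1, 1, 1, 2, 3, 4, 4, 5, 6, 6
  i=7: 1, 2, 2, 2, 3, 4, 5, 5, 6, 7, 7
  i=8: 1, 2, 2, 3, 4, 5, 6, 6, 7, 8, 8
  i=9: 1, 2, 2, 3, 4, 5, 6, 6, 7, 8, 9
  i=10: 1, 2, 2, 3, 4, 5, 6, 7, 8, 9, 10
  i=11: 1, 2, 3, 4, 5, 6, 7, 8, 9, 10, 11

giving w = (5, 2, 9, 6, 7, 10, 1, 4, 11, 8, 3) via Δ²R.

|D(w)|=25, |Ess(w)|=7:

[(1, 4, 0), (3, 8, 2), (6, 1, 0), (6, 4, 1), (6, 8, 4), (9, 8, 6), (10, 3, 2)]


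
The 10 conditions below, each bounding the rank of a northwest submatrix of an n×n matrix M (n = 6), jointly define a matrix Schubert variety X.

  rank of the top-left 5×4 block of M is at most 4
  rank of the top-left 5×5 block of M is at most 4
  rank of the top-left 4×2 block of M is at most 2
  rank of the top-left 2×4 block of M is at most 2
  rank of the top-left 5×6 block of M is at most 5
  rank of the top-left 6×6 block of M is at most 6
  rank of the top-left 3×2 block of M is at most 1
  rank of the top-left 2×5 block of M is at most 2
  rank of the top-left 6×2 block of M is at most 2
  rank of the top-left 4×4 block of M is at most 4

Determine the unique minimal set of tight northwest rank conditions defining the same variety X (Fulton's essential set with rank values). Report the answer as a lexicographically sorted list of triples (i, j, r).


Computing R[i][j] = min implied NW-rank bound (n=6, 10 conditions):

  row 1: 1 | 1 | 1 | 1 | 1 | 1
  row 2: 1 | 1 | 2 | 2 | 2 | 2
  row 3: 1 | 1 | 2 | 3 | 3 | 3
  row 4: 1 | 2 | 3 | 4 | 4 | 4
  row 5: 1 | 2 | 3 | 4 | 4 | 5
  row 6: 1 | 2 | 3 | 4 | 5 | 6

second differences of R give the permutation w = (1, 3, 4, 2, 6, 5).

2 SE-corners of the 3-cell Rothe diagram give Ess(w):

[(3, 2, 1), (5, 5, 4)]


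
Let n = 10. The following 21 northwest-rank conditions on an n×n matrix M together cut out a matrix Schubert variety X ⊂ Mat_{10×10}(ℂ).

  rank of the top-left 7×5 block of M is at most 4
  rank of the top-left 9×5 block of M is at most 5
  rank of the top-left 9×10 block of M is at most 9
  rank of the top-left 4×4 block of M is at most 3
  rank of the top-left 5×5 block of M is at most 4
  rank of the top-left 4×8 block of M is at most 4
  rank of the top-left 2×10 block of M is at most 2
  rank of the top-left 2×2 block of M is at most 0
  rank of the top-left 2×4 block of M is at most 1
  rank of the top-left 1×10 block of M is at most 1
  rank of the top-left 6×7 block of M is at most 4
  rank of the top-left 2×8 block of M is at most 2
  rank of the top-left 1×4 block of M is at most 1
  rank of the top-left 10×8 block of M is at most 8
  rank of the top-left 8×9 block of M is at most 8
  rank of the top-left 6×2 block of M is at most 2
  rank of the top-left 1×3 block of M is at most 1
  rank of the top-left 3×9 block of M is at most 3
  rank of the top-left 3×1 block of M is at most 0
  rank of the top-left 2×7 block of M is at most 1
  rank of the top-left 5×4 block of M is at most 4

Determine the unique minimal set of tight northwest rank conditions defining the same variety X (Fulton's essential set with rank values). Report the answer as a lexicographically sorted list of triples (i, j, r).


Rank table r_w(10×10) implied by the 21 constraints:

  i=1: 0, 0, 1, 1, 1, 1, 1, 1, 1, 1
  i=2: 0, 0, 1, 1, 1, 1, 1, 2, 2, 2
  i=3: 0, 1, 2, 2, 2, 2, 2, 3, 3, 3
  i=4: 1, 2, 3, 3, 3, 3, 3, 4, 4, 4
  i=5: 1, 2, 3, 4, 4, 4, 4, 5, 5, 5
  i=6: 1, 2, 3, 4, 4, 4, 4, 5, 6, 6
  i=7: 1, 2, 3, 4, 4, 5, 5, 6, 7, 7
  i=8: 1, 2, 3, 4, 5, 6, 6, 7, 8, 8
  i=9: 1, 2, 3, 4, 5, 6, 7, 8, 9, 9
  i=10: 1, 2, 3, 4, 5, 6, 7, 8, 9, 10

giving w = (3, 8, 2, 1, 4, 9, 6, 5, 7, 10) via Δ²R.

ℓ(w)=13; the 5 essential cells (i,j,r):

[(2, 2, 0), (2, 7, 1), (3, 1, 0), (6, 7, 4), (7, 5, 4)]


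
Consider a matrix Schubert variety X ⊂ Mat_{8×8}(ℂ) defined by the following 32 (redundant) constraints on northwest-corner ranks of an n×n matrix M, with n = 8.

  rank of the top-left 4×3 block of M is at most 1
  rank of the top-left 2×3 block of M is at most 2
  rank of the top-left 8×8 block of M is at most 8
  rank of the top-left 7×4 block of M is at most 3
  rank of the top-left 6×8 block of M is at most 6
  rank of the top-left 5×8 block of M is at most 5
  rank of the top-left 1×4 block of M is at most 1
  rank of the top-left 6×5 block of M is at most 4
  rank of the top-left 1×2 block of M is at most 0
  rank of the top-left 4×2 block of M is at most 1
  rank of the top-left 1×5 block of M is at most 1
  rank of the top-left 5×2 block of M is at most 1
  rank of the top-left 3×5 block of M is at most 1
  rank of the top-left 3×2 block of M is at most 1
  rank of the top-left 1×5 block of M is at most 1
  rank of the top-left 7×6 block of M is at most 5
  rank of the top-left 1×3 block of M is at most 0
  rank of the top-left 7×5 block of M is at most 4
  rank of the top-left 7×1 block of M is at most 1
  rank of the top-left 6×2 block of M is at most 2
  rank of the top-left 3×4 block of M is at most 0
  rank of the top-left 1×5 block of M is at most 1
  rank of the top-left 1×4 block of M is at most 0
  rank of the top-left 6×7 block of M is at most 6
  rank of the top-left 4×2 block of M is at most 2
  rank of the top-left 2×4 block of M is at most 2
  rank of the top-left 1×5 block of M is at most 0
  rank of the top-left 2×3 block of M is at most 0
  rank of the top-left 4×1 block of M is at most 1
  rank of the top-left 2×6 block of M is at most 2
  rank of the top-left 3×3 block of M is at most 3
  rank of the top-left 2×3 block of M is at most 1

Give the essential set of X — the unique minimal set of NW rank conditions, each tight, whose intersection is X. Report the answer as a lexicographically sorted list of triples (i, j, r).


Rank table r_w(8×8) implied by the 32 constraints:

  R[1]: 0, 0, 0, 0, 0, 1, 1, 1
  R[2]: 0, 0, 0, 0, 1, 2, 2, 2
  R[3]: 0, 0, 0, 0, 1, 2, 3, 3
  R[4]: 1, 1, 1, 1, 2, 3, 4, 4
  R[5]: 1, 1, 2, 2, 3, 4, 5, 5
  R[6]: 1, 2, 3, 3, 4, 5, 6, 6
  R[7]: 1, 2, 3, 3, 4, 5, 6, 7
  R[8]: 1, 2, 3, 4, 5, 6, 7, 8

reading off 1-entries of Δ²R: w = (6, 5, 7, 1, 3, 2, 8, 4).

4 SE-corners of the 15-cell Rothe diagram give Ess(w):

[(1, 5, 0), (3, 4, 0), (5, 2, 1), (7, 4, 3)]


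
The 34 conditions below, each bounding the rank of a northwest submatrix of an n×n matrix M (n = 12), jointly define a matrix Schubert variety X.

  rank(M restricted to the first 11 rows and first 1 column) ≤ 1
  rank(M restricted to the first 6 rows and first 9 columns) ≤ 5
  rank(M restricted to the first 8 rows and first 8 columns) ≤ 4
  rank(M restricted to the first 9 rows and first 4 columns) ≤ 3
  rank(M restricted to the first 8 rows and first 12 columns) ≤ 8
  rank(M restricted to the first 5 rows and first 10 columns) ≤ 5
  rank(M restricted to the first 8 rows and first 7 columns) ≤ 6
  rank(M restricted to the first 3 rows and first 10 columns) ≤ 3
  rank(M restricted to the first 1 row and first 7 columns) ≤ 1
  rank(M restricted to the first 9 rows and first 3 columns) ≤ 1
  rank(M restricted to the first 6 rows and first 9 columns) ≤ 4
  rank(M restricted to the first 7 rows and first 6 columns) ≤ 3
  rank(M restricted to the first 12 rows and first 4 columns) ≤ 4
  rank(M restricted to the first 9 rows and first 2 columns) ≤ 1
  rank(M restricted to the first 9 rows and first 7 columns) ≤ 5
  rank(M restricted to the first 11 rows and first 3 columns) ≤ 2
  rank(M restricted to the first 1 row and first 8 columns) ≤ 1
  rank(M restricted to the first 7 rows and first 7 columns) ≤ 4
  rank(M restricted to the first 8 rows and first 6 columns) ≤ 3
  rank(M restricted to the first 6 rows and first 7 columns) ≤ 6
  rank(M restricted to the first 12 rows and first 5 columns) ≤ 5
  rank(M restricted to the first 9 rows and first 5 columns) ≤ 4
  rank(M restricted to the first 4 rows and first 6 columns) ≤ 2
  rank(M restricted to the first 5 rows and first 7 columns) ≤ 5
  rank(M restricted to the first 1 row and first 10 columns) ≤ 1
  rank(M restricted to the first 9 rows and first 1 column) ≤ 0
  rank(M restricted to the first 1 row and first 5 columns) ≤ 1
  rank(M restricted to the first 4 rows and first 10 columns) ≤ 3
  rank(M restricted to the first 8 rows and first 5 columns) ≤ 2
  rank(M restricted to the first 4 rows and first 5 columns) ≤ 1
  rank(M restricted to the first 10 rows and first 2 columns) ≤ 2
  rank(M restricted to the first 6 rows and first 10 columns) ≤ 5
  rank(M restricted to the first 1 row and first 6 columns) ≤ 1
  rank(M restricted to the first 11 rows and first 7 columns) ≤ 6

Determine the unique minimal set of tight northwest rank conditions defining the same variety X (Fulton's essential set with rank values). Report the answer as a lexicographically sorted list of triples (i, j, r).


Recovering R(i,j) via the rank-extension bound from the 34 conditions:

  row 1: 0 | 1 | 1 | 1 | 1 | 1 | 1 | 1 | 1 | 1 | 1 | 1
  row 2: 0 | 1 | 1 | 1 | 1 | 2 | 2 | 2 | 2 | 2 | 2 | 2
  row 3: 0 | 1 | 1 | 1 | 1 | 2 | 3 | 3 | 3 | 3 | 3 | 3
  row 4: 0 | 1 | 1 | 1 | 1 | 2 | 3 | 3 | 3 | 3 | 4 | 4
  row 5: 0 | 1 | 1 | 2 | 2 | 3 | 4 | 4 | 4 | 4 | 5 | 5
  row 6: 0 | 1 | 1 | 2 | 2 | 3 | 4 | 4 | 4 | 5 | 6 | 6
  row 7: 0 | 1 | 1 | 2 | 2 | 3 | 4 | 4 | 5 | 6 | 7 | 7
  row 8: 0 | 1 | 1 | 2 | 2 | 3 | 4 | 4 | 5 | 6 | 7 | 8
  row 9: 0 | 1 | 1 | 2 | 3 | 4 | 5 | 5 | 6 | 7 | 8 | 9
  row 10: 1 | 2 | 2 | 3 | 4 | 5 | 6 | 6 | 7 | 8 | 9 | 10
  row 11: 1 | 2 | 2 | 3 | 4 | 5 | 6 | 7 | 8 | 9 | 10 | 11
  row 12: 1 | 2 | 3 | 4 | 5 | 6 | 7 | 8 | 9 | 10 | 11 | 12

giving w = (2, 6, 7, 11, 4, 10, 9, 12, 5, 1, 8, 3) via Δ²R.

|D(w)|=34, |Ess(w)|=8:

[(4, 5, 1), (4, 10, 3), (6, 9, 4), (8, 5, 2), (8, 8, 4), (9, 1, 0), (9, 3, 1), (11, 3, 2)]


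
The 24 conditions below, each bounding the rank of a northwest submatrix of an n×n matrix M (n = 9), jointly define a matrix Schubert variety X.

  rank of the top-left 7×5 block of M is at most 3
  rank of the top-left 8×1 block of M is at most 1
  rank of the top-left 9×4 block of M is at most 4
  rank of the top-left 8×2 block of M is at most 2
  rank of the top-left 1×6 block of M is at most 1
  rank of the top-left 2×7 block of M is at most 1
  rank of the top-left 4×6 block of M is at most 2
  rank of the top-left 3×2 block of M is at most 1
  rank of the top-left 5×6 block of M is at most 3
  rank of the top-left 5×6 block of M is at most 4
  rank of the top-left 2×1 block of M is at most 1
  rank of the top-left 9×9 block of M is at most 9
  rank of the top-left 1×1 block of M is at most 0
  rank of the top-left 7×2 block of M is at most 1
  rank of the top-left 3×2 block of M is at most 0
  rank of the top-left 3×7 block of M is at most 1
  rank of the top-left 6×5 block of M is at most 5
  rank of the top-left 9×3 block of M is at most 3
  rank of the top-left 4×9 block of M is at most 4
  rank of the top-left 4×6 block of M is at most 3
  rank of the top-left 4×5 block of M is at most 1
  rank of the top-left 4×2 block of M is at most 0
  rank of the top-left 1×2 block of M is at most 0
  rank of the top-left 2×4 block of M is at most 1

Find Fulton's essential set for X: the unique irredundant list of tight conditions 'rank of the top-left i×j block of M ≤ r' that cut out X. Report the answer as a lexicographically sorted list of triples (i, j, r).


Computing R[i][j] = min implied NW-rank bound (n=9, 24 conditions):

  row 1: 0 0 1 1 1 1 1 1 1
  row 2: 0 0 1 1 1 1 1 2 2
  row 3: 0 0 1 1 1 1 1 2 3
  row 4: 0 0 1 1 1 2 2 3 4
  row 5: 1 1 2 2 2 3 3 4 5
  row 6: 1 1 2 3 3 4 4 5 6
  row 7: 1 1 2 3 3 4 5 6 7
  row 8: 1 2 3 4 4 5 6 7 8
  row 9: 1 2 3 4 5 6 7 8 9

the unique w with this rank table is (3, 8, 9, 6, 1, 4, 7, 2, 5).

Fulton essential set (5 of the 21 Rothe cells):

[(3, 7, 1), (4, 2, 0), (4, 5, 1), (7, 2, 1), (7, 5, 3)]


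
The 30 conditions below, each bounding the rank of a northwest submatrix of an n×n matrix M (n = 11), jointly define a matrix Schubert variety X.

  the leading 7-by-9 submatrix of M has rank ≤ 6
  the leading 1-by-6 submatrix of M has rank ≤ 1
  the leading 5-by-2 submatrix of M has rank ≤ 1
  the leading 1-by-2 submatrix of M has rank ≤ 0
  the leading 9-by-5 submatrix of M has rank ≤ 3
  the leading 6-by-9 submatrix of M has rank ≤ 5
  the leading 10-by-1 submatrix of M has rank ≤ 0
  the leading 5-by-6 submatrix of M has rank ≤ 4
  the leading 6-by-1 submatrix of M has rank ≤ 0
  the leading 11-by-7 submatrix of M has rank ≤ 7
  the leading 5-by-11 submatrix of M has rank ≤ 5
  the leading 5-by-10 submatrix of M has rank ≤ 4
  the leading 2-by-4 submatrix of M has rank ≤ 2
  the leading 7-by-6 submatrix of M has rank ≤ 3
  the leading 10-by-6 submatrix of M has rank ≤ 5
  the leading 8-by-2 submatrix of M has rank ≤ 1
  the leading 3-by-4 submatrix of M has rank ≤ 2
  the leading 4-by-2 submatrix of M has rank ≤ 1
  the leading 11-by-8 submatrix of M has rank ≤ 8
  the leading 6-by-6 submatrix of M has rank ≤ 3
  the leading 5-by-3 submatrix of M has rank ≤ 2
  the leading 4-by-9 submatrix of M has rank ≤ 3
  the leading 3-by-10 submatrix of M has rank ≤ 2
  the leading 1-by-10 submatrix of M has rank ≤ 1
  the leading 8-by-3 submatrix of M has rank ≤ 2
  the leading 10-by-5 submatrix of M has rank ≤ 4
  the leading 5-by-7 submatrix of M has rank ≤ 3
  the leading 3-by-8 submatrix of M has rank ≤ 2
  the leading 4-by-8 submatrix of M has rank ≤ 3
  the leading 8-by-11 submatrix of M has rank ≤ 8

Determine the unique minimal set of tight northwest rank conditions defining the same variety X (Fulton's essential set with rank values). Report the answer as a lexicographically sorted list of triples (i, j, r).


The tightest implied rank at each (i,j), from the 30 conditions:

  row 1: 0 | 0 | 1 | 1 | 1 | 1 | 1 | 1 | 1 | 1 | 1
  row 2: 0 | 1 | 2 | 2 | 2 | 2 | 2 | 2 | 2 | 2 | 2
  row 3: 0 | 1 | 2 | 2 | 2 | 2 | 2 | 2 | 2 | 2 | 3
  row 4: 0 | 1 | 2 | 3 | 3 | 3 | 3 | 3 | 3 | 3 | 4
  row 5: 0 | 1 | 2 | 3 | 3 | 3 | 3 | 4 | 4 | 4 | 5
  row 6: 0 | 1 | 2 | 3 | 3 | 3 | 4 | 5 | 5 | 5 | 6
  row 7: 0 | 1 | 2 | 3 | 3 | 3 | 4 | 5 | 6 | 6 | 7
  row 8: 0 | 1 | 2 | 3 | 3 | 4 | 5 | 6 | 7 | 7 | 8
  row 9: 0 | 1 | 2 | 3 | 3 | 4 | 5 | 6 | 7 | 8 | 9
  row 10: 0 | 1 | 2 | 3 | 4 | 5 | 6 | 7 | 8 | 9 | 10
  row 11: 1 | 2 | 3 | 4 | 5 | 6 | 7 | 8 | 9 | 10 | 11

reading off 1-entries of Δ²R: w = (3, 2, 11, 4, 8, 7, 9, 6, 10, 5, 1).

Rothe diagram D(w) (27 cells), 6 SE-corners (essential conditions):

[(1, 2, 0), (3, 10, 2), (5, 7, 3), (7, 6, 3), (9, 5, 3), (10, 1, 0)]


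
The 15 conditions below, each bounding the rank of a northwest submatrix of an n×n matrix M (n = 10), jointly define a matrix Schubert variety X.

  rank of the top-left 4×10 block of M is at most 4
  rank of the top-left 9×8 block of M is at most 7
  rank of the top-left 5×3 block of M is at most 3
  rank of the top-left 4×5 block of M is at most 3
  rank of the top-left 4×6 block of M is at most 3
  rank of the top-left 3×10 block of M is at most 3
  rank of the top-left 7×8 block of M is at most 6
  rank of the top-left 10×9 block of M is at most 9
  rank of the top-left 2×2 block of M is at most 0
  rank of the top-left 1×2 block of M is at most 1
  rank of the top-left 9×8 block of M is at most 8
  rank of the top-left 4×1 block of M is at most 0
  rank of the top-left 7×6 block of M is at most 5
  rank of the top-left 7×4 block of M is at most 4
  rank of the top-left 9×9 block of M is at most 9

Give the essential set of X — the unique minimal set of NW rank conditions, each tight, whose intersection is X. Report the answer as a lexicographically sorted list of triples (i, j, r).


Recovering R(i,j) via the rank-extension bound from the 15 conditions:

  row 1: 0  0  1  1  1  1  1  1  1  1
  row 2: 0  0  1  2  2  2  2  2  2  2
  row 3: 0  1  2  3  3  3  3  3  3  3
  row 4: 0  1  2  3  3  3  4  4  4  4
  row 5: 1  2  3  4  4  4  5  5  5  5
  row 6: 1  2  3  4  5  5  6  6  6  6
  row 7: 1  2  3  4  5  5  6  6  7  7
  row 8: 1  2  3  4  5  6  7  7  8  8
  row 9: 1  2  3  4  5  6  7  7  8  9
  row 10: 1  2  3  4  5  6  7  8  9  10

hence w(1..10) = (3, 4, 2, 7, 1, 5, 9, 6, 10, 8).

Rothe diagram D(w) (11 cells), 6 SE-corners (essential conditions):

[(2, 2, 0), (4, 1, 0), (4, 6, 3), (7, 6, 5), (7, 8, 6), (9, 8, 7)]


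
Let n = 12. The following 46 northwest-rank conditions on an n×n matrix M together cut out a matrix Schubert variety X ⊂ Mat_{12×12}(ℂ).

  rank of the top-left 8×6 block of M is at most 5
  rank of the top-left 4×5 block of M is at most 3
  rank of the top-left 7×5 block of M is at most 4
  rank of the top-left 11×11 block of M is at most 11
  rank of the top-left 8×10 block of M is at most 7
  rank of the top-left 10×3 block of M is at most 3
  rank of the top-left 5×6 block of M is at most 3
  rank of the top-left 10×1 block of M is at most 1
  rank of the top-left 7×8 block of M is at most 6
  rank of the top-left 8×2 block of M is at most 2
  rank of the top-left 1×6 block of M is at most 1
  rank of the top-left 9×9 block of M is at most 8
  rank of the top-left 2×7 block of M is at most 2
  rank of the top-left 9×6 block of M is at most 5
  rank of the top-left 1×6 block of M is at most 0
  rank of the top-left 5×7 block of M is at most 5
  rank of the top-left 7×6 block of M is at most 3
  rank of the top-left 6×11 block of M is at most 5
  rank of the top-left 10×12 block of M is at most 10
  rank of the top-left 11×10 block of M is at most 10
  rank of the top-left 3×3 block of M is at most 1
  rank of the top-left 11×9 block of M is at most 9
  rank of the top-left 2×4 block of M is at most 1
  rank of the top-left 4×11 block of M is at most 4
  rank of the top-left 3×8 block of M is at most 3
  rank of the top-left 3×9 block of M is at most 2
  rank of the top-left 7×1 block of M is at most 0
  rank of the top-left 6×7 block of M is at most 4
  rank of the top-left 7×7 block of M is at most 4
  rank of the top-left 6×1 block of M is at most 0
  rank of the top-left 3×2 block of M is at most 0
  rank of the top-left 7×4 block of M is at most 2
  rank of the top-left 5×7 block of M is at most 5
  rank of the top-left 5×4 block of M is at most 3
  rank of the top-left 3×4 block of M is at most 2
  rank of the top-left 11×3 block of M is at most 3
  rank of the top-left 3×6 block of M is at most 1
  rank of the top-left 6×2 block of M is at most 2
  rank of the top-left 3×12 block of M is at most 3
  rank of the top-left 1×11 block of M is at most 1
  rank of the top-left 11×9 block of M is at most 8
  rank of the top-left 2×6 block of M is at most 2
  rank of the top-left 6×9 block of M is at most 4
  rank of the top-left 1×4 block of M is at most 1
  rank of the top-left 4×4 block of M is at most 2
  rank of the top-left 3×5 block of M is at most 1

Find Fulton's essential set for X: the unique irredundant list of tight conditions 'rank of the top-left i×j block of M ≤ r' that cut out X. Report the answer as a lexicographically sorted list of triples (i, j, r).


The tightest implied rank at each (i,j), from the 46 conditions:

  row 1: 0 | 0 | 0 | 0 | 0 | 0 | 1 | 1 | 1 | 1 | 1 | 1
  row 2: 0 | 0 | 1 | 1 | 1 | 1 | 2 | 2 | 2 | 2 | 2 | 2
  row 3: 0 | 0 | 1 | 1 | 1 | 1 | 2 | 2 | 2 | 3 | 3 | 3
  row 4: 0 | 1 | 2 | 2 | 2 | 2 | 3 | 3 | 3 | 4 | 4 | 4
  row 5: 0 | 1 | 2 | 2 | 3 | 3 | 4 | 4 | 4 | 5 | 5 | 5
  row 6: 0 | 1 | 2 | 2 | 3 | 3 | 4 | 4 | 4 | 5 | 5 | 6
  row 7: 0 | 1 | 2 | 2 | 3 | 3 | 4 | 5 | 5 | 6 | 6 | 7
  row 8: 1 | 2 | 3 | 3 | 4 | 4 | 5 | 6 | 6 | 7 | 7 | 8
  row 9: 1 | 2 | 3 | 4 | 5 | 5 | 6 | 7 | 7 | 8 | 8 | 9
  row 10: 1 | 2 | 3 | 4 | 5 | 6 | 7 | 8 | 8 | 9 | 9 | 10
  row 11: 1 | 2 | 3 | 4 | 5 | 6 | 7 | 8 | 8 | 9 | 10 | 11
  row 12: 1 | 2 | 3 | 4 | 5 | 6 | 7 | 8 | 9 | 10 | 11 | 12

so w = (7, 3, 10, 2, 5, 12, 8, 1, 4, 6, 11, 9).

D(w) has 28 cells with 10 SE-corners; essential set:

[(1, 6, 0), (3, 2, 0), (3, 6, 1), (3, 9, 2), (6, 9, 4), (6, 11, 5), (7, 1, 0), (7, 4, 2), (7, 6, 3), (11, 9, 8)]


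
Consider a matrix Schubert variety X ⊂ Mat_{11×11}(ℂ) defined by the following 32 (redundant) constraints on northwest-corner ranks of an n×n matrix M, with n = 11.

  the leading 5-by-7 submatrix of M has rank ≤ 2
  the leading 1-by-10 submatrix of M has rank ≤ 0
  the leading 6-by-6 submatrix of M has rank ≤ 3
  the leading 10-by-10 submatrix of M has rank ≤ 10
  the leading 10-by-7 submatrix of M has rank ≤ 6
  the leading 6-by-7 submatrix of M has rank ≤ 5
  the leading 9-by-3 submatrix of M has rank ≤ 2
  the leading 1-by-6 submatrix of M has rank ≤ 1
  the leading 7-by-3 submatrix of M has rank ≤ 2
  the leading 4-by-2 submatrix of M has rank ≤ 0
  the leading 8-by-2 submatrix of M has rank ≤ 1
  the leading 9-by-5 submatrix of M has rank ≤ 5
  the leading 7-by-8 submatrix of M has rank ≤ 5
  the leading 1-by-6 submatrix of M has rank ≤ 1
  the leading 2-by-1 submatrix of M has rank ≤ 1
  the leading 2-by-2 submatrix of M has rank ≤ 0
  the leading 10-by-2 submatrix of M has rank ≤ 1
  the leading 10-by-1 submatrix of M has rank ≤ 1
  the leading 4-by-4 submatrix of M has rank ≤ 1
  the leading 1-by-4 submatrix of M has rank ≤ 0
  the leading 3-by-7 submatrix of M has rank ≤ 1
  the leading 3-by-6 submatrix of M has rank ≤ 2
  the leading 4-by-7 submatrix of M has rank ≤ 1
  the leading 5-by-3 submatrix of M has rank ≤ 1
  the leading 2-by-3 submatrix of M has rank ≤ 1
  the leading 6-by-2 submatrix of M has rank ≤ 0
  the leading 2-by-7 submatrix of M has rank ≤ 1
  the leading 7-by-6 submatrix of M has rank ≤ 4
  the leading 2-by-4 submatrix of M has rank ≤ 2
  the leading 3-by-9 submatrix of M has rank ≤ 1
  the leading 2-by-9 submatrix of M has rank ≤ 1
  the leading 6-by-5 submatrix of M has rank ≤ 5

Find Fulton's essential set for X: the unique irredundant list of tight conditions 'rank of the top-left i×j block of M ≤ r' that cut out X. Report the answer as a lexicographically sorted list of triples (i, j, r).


Recovering R(i,j) via the rank-extension bound from the 32 conditions:

  row 1: 0  0  0  0  0  0  0  0  0  0  1
  row 2: 0  0  1  1  1  1  1  1  1  1  2
  row 3: 0  0  1  1  1  1  1  1  1  2  3
  row 4: 0  0  1  1  1  1  1  2  2  3  4
  row 5: 0  0  1  2  2  2  2  3  3  4  5
  row 6: 0  0  1  2  3  3  3  4  4  5  6
  row 7: 1  1  2  3  4  4  4  5  5  6  7
  row 8: 1  1  2  3  4  5  5  6  6  7  8
  row 9: 1  1  2  3  4  5  6  7  7  8  9
  row 10: 1  1  2  3  4  5  6  7  8  9  10
  row 11: 1  2  3  4  5  6  7  8  9  10  11

hence w(1..11) = (11, 3, 10, 8, 4, 5, 1, 6, 7, 9, 2).

D(w) has 33 cells with 5 SE-corners; essential set:

[(1, 10, 0), (3, 9, 1), (4, 7, 1), (6, 2, 0), (10, 2, 1)]


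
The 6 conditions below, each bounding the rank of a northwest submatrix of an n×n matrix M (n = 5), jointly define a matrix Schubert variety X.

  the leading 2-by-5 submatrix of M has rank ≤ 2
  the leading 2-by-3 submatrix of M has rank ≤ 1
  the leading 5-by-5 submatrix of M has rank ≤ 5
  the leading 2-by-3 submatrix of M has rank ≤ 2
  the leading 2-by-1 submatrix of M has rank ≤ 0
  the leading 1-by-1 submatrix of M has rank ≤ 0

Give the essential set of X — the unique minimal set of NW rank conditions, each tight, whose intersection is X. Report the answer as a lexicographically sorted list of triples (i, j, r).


Recovering R(i,j) via the rank-extension bound from the 6 conditions:

  row 1: 0 1 1 1 1
  row 2: 0 1 1 2 2
  row 3: 1 2 2 3 3
  row 4: 1 2 3 4 4
  row 5: 1 2 3 4 5

giving w = (2, 4, 1, 3, 5) via Δ²R.

Fulton essential set (2 of the 3 Rothe cells):

[(2, 1, 0), (2, 3, 1)]


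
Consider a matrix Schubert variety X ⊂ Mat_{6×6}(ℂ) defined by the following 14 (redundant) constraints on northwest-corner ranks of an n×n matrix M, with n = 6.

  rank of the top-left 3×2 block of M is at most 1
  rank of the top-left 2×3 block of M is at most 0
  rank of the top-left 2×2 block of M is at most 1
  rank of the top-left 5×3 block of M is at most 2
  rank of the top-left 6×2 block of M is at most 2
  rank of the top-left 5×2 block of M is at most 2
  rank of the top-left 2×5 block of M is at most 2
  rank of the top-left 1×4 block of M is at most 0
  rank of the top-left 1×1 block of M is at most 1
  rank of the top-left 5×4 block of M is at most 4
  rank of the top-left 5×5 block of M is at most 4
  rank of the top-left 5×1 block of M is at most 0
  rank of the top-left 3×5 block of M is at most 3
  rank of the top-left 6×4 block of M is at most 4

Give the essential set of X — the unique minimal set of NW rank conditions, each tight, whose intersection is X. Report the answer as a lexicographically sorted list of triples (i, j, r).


Recovering R(i,j) via the rank-extension bound from the 14 conditions:

  R[1]: 0 0 0 0 1 1
  R[2]: 0 0 0 1 2 2
  R[3]: 0 1 1 2 3 3
  R[4]: 0 1 2 3 4 4
  R[5]: 0 1 2 3 4 5
  R[6]: 1 2 3 4 5 6

so w = (5, 4, 2, 3, 6, 1).

D(w) has 10 cells with 3 SE-corners; essential set:

[(1, 4, 0), (2, 3, 0), (5, 1, 0)]


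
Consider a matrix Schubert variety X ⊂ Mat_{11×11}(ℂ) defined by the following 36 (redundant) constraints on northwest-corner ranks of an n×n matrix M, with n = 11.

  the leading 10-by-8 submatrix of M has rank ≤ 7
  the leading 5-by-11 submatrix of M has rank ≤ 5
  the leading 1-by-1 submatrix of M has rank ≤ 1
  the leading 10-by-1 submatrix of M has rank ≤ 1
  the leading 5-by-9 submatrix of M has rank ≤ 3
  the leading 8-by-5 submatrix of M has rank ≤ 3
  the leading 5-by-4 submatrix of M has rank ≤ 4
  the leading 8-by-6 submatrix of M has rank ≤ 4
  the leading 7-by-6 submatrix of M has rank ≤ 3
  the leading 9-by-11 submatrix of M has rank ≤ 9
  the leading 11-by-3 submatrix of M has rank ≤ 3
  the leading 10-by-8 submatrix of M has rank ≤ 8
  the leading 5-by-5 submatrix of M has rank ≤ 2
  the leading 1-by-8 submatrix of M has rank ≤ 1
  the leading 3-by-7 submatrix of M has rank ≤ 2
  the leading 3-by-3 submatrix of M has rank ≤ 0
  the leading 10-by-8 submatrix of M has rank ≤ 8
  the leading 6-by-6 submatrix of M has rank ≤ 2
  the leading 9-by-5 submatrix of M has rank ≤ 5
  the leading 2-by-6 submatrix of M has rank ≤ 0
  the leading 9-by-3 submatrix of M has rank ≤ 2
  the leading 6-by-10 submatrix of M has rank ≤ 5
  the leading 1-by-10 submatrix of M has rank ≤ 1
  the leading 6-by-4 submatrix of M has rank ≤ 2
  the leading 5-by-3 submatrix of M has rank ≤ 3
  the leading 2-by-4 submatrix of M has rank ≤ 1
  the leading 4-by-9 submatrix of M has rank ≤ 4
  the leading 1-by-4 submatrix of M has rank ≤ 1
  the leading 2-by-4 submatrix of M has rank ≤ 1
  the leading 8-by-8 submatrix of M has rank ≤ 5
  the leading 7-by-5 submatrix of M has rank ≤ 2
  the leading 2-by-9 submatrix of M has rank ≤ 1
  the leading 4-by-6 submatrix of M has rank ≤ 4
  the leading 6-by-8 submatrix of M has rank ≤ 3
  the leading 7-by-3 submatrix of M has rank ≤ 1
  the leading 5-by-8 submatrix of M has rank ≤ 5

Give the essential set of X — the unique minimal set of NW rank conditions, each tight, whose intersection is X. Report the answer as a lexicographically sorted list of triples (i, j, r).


Propagating the 36 rank bounds to every northwest block:

  row 1: 0 0 0 0 0 0 1 1 1 1 1
  row 2: 0 0 0 0 0 0 1 1 1 2 2
  row 3: 0 0 0 1 1 1 2 2 2 3 3
  row 4: 1 1 1 2 2 2 3 3 3 4 4
  row 5: 1 1 1 2 2 2 3 3 3 4 5
  row 6: 1 1 1 2 2 2 3 3 4 5 6
  row 7: 1 1 1 2 2 3 4 4 5 6 7
  row 8: 1 2 2 3 3 4 5 5 6 7 8
  row 9: 1 2 2 3 4 5 6 6 7 8 9
  row 10: 1 2 3 4 5 6 7 7 8 9 10
  row 11: 1 2 3 4 5 6 7 8 9 10 11

giving w = (7, 10, 4, 1, 11, 9, 6, 2, 5, 3, 8) via Δ²R.

|D(w)|=32, |Ess(w)|=9:

[(2, 6, 0), (2, 9, 1), (3, 3, 0), (5, 9, 3), (6, 6, 2), (6, 8, 3), (7, 3, 1), (7, 5, 2), (9, 3, 2)]


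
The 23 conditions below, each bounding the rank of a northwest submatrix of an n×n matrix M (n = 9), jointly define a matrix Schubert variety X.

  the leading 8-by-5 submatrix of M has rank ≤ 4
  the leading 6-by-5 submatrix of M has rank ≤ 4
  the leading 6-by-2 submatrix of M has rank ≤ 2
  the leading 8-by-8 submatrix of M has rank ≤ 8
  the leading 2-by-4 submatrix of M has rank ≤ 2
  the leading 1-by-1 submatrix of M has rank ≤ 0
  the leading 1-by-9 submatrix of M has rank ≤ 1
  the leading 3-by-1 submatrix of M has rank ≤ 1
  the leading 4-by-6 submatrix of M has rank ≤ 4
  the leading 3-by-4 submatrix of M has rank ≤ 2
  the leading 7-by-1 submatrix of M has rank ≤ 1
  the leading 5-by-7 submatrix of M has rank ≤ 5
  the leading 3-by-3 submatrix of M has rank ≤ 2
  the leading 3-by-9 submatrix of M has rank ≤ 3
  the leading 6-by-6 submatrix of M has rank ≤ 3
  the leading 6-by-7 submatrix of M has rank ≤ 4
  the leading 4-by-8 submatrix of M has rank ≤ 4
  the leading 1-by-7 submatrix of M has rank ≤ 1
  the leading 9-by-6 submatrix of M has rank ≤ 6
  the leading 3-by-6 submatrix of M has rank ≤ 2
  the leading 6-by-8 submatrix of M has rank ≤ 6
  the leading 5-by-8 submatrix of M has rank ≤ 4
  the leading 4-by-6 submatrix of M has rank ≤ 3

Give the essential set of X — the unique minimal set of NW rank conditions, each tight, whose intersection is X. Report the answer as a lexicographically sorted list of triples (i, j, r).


Propagating the 23 rank bounds to every northwest block:

  0 1 1 1 1 1 1 1 1
  1 2 2 2 2 2 2 2 2
  1 2 2 2 2 2 3 3 3
  1 2 3 3 3 3 4 4 4
  1 2 3 3 3 3 4 4 5
  1 2 3 3 3 3 4 5 6
  1 2 3 4 4 4 5 6 7
  1 2 3 4 4 5 6 7 8
  1 2 3 4 5 6 7 8 9

second differences of R give the permutation w = (2, 1, 7, 3, 9, 8, 4, 6, 5).

5 SE-corners of the 13-cell Rothe diagram give Ess(w):

[(1, 1, 0), (3, 6, 2), (5, 8, 4), (6, 6, 3), (8, 5, 4)]


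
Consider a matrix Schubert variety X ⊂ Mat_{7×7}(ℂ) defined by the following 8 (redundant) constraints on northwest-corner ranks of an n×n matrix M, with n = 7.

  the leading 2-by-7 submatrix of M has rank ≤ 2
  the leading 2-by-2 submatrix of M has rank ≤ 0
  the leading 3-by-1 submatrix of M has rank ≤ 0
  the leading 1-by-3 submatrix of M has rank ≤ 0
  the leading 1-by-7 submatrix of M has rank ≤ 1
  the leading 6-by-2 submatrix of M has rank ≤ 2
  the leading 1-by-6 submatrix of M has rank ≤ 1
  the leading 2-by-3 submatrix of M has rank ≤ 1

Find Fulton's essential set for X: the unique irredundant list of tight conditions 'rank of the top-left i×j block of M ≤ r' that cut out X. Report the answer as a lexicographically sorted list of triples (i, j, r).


The tightest implied rank at each (i,j), from the 8 conditions:

  i=1: 0 | 0 | 0 | 1 | 1 | 1 | 1
  i=2: 0 | 0 | 1 | 2 | 2 | 2 | 2
  i=3: 0 | 1 | 2 | 3 | 3 | 3 | 3
  i=4: 1 | 2 | 3 | 4 | 4 | 4 | 4
  i=5: 1 | 2 | 3 | 4 | 5 | 5 | 5
  i=6: 1 | 2 | 3 | 4 | 5 | 6 | 6
  i=7: 1 | 2 | 3 | 4 | 5 | 6 | 7

so w = (4, 3, 2, 1, 5, 6, 7).

Rothe diagram D(w) (6 cells), 3 SE-corners (essential conditions):

[(1, 3, 0), (2, 2, 0), (3, 1, 0)]


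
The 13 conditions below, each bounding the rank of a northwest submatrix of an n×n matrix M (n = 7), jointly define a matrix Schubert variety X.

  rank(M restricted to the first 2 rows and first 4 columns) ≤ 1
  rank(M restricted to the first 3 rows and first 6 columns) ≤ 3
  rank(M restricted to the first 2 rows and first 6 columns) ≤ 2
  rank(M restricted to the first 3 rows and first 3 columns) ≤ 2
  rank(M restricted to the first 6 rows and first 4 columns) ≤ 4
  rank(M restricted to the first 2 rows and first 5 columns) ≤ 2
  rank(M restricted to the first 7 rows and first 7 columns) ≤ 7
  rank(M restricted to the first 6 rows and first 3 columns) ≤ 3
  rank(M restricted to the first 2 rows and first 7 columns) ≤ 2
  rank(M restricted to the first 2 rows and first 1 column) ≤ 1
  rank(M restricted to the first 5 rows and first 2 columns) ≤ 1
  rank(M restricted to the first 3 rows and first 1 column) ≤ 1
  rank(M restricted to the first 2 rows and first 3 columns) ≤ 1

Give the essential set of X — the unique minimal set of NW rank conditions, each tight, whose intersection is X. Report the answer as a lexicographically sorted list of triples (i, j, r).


The tightest implied rank at each (i,j), from the 13 conditions:

  row 1: 1, 1, 1, 1, 1, 1, 1
  row 2: 1, 1, 1, 1, 2, 2, 2
  row 3: 1, 1, 2, 2, 3, 3, 3
  row 4: 1, 1, 2, 3, 4, 4, 4
  row 5: 1, 1, 2, 3, 4, 5, 5
  row 6: 1, 2, 3, 4, 5, 6, 6
  row 7: 1, 2, 3, 4, 5, 6, 7

the unique w with this rank table is (1, 5, 3, 4, 6, 2, 7).

D(w) has 6 cells with 2 SE-corners; essential set:

[(2, 4, 1), (5, 2, 1)]


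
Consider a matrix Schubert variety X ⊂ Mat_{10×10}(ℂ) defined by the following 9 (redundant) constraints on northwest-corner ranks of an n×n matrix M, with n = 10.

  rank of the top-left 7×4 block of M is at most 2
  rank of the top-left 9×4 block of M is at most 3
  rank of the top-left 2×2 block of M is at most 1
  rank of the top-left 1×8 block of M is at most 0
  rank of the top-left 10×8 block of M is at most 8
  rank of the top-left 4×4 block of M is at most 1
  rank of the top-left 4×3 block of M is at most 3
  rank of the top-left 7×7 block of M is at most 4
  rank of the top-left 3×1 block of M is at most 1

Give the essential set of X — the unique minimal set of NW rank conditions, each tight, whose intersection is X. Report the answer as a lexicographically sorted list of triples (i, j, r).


Computing R[i][j] = min implied NW-rank bound (n=10, 9 conditions):

  i=1: 0, 0, 0, 0, 0, 0, 0, 0, 1, 1
  i=2: 1, 1, 1, 1, 1, 1, 1, 1, 2, 2
  i=3: 1, 1, 1, 1, 2, 2, 2, 2, 3, 3
  i=4: 1, 1, 1, 1, 2, 3, 3, 3, 4, 4
  i=5: 1, 2, 2, 2, 3, 4, 4, 4, 5, 5
  i=6: 1, 2, 2, 2, 3, 4, 4, 5, 6, 6
  i=7: 1, 2, 2, 2, 3, 4, 4, 5, 6, 7
  i=8: 1, 2, 3, 3, 4, 5, 5, 6, 7, 8
  i=9: 1, 2, 3, 3, 4, 5, 6, 7, 8, 9
  i=10: 1, 2, 3, 4, 5, 6, 7, 8, 9, 10

reading off 1-entries of Δ²R: w = (9, 1, 5, 6, 2, 8, 10, 3, 7, 4).

ℓ(w)=21; the 5 essential cells (i,j,r):

[(1, 8, 0), (4, 4, 1), (7, 4, 2), (7, 7, 4), (9, 4, 3)]


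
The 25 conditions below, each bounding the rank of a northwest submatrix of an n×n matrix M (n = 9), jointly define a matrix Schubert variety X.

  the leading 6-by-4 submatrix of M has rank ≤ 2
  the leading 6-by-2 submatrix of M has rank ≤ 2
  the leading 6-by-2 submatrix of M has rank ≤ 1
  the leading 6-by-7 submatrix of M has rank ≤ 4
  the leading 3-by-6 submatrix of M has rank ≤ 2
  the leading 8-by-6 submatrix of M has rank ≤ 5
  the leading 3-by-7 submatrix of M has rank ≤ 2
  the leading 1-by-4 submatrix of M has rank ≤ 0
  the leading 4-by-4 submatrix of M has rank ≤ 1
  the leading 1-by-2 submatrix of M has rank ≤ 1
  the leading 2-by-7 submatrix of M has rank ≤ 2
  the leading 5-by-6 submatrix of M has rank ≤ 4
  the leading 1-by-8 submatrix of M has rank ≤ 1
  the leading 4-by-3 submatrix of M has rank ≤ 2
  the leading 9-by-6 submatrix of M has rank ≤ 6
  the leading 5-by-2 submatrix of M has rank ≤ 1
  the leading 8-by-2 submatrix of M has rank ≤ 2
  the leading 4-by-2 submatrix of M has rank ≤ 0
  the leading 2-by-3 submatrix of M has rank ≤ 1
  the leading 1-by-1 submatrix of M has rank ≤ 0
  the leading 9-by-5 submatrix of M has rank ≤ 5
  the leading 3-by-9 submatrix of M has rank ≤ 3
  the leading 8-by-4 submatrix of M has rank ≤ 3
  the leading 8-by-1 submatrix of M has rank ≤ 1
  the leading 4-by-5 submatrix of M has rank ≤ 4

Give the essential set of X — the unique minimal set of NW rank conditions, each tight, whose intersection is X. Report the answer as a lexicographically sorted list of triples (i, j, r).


Recovering R(i,j) via the rank-extension bound from the 25 conditions:

  row 1: 0 | 0 | 0 | 0 | 1 | 1 | 1 | 1 | 1
  row 2: 0 | 0 | 1 | 1 | 2 | 2 | 2 | 2 | 2
  row 3: 0 | 0 | 1 | 1 | 2 | 2 | 2 | 3 | 3
  row 4: 0 | 0 | 1 | 1 | 2 | 3 | 3 | 4 | 4
  row 5: 1 | 1 | 2 | 2 | 3 | 4 | 4 | 5 | 5
  row 6: 1 | 1 | 2 | 2 | 3 | 4 | 4 | 5 | 6
  row 7: 1 | 2 | 3 | 3 | 4 | 5 | 5 | 6 | 7
  row 8: 1 | 2 | 3 | 3 | 4 | 5 | 6 | 7 | 8
  row 9: 1 | 2 | 3 | 4 | 5 | 6 | 7 | 8 | 9

hence w(1..9) = (5, 3, 8, 6, 1, 9, 2, 7, 4).

D(w) has 18 cells with 8 SE-corners; essential set:

[(1, 4, 0), (3, 7, 2), (4, 2, 0), (4, 4, 1), (6, 2, 1), (6, 4, 2), (6, 7, 4), (8, 4, 3)]


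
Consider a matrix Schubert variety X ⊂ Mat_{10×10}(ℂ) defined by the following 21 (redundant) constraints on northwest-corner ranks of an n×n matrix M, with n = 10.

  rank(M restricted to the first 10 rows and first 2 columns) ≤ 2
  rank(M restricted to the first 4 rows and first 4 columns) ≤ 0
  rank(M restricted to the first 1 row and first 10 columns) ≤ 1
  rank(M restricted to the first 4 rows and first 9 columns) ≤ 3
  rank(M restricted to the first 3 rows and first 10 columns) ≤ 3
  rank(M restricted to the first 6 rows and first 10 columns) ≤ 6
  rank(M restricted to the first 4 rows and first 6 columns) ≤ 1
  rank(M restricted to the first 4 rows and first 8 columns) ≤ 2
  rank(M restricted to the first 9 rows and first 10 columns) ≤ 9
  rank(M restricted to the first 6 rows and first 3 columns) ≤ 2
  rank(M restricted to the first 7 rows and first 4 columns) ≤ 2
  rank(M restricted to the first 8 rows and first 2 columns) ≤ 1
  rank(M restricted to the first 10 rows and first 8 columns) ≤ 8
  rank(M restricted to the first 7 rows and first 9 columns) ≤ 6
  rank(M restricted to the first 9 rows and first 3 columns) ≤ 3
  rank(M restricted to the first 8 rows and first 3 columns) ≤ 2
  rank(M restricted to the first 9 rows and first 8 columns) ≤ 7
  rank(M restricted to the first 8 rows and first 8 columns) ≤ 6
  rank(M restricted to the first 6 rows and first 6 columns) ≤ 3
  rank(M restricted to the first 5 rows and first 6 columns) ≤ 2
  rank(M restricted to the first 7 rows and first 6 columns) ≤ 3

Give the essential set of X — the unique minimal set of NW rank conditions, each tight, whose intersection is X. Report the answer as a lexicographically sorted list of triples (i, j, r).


Recovering R(i,j) via the rank-extension bound from the 21 conditions:

  i=1: 0 | 0 | 0 | 0 | 1 | 1 | 1 | 1 | 1 | 1
  i=2: 0 | 0 | 0 | 0 | 1 | 1 | 2 | 2 | 2 | 2
  i=3: 0 | 0 | 0 | 0 | 1 | 1 | 2 | 2 | 3 | 3
  i=4: 0 | 0 | 0 | 0 | 1 | 1 | 2 | 2 | 3 | 4
  i=5: 1 | 1 | 1 | 1 | 2 | 2 | 3 | 3 | 4 | 5
  i=6: 1 | 1 | 2 | 2 | 3 | 3 | 4 | 4 | 5 | 6
  i=7: 1 | 1 | 2 | 2 | 3 | 3 | 4 | 5 | 6 | 7
  i=8: 1 | 1 | 2 | 3 | 4 | 4 | 5 | 6 | 7 | 8
  i=9: 1 | 2 | 3 | 4 | 5 | 5 | 6 | 7 | 8 | 9
  i=10: 1 | 2 | 3 | 4 | 5 | 6 | 7 | 8 | 9 | 10

reading off 1-entries of Δ²R: w = (5, 7, 9, 10, 1, 3, 8, 4, 2, 6).

ℓ(w)=26; the 6 essential cells (i,j,r):

[(4, 4, 0), (4, 6, 1), (4, 8, 2), (7, 4, 2), (7, 6, 3), (8, 2, 1)]
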